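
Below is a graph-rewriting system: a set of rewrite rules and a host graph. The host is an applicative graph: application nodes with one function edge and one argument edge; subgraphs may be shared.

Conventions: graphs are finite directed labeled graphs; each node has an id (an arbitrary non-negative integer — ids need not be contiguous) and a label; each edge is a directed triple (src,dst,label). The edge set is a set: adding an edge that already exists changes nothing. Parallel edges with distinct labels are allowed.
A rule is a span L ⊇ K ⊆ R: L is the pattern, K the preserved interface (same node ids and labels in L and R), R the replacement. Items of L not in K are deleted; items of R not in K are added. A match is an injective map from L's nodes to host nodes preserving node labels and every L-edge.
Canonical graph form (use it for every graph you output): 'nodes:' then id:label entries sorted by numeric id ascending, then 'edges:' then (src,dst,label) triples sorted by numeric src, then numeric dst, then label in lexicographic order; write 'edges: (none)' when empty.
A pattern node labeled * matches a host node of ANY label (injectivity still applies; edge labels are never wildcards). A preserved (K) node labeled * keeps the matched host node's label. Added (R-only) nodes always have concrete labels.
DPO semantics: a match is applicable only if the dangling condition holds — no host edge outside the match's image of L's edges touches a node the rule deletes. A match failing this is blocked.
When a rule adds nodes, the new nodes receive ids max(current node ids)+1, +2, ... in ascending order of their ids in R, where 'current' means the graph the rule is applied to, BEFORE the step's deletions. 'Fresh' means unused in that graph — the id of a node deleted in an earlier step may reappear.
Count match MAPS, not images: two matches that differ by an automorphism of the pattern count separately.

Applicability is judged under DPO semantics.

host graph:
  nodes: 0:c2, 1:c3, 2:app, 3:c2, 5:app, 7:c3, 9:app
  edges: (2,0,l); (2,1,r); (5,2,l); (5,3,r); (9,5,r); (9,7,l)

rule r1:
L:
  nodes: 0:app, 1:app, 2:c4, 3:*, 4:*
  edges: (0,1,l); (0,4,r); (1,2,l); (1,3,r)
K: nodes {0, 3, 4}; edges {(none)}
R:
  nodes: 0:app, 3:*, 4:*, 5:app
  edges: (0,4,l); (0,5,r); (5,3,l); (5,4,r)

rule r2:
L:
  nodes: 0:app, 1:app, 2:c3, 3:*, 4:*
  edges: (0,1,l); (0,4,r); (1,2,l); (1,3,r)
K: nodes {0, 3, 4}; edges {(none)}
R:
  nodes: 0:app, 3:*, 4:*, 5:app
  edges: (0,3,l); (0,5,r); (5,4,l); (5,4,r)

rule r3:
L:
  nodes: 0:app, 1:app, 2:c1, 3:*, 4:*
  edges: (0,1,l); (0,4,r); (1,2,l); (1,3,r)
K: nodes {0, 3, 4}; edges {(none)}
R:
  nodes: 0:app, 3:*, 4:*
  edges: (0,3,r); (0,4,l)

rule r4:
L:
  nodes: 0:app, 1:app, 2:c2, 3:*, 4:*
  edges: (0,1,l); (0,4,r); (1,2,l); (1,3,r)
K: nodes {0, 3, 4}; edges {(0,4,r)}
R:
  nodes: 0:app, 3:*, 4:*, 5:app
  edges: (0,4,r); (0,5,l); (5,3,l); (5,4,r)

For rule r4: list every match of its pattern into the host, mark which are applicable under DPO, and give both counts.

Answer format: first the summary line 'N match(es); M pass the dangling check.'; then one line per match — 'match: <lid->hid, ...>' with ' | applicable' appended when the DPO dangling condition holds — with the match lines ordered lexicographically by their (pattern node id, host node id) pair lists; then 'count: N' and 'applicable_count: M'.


1 match(es); 1 pass the dangling check.
match: 0->5, 1->2, 2->0, 3->1, 4->3 | applicable
count: 1
applicable_count: 1


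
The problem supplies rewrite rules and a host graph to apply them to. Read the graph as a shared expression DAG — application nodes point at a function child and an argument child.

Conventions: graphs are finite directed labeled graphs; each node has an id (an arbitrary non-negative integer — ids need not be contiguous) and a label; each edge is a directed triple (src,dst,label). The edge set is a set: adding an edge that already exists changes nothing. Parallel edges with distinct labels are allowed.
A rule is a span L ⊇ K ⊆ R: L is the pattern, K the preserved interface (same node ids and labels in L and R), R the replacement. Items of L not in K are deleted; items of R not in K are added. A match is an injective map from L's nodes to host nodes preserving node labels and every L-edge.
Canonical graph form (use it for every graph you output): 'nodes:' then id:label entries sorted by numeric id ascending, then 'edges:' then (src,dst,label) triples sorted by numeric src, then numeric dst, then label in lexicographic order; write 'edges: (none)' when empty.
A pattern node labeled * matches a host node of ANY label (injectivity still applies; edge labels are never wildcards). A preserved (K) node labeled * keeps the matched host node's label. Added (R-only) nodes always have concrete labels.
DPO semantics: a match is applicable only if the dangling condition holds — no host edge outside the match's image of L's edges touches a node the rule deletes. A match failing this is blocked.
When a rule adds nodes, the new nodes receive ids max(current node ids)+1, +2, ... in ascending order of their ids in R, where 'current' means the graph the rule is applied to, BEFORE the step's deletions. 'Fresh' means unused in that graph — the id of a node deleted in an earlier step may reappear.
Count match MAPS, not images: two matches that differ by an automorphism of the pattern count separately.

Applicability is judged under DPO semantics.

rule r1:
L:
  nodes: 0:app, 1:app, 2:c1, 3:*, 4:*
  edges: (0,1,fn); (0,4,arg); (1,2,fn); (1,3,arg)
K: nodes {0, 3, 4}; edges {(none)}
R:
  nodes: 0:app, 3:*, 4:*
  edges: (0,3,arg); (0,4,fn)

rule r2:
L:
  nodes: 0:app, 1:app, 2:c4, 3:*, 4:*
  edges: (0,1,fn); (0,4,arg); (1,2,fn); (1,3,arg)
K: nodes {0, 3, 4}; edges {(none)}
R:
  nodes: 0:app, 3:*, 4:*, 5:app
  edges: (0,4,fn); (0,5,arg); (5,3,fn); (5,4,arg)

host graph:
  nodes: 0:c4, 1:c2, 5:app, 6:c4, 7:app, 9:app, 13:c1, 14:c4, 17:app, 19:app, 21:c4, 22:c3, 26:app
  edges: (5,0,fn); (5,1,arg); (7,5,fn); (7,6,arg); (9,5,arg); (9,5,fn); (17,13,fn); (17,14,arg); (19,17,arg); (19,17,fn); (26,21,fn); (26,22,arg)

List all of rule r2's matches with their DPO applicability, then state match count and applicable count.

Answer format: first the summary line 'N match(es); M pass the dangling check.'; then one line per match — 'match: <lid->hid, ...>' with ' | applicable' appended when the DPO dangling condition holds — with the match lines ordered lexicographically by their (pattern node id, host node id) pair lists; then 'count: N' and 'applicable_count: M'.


1 match(es); 0 pass the dangling check.
match: 0->7, 1->5, 2->0, 3->1, 4->6
count: 1
applicable_count: 0


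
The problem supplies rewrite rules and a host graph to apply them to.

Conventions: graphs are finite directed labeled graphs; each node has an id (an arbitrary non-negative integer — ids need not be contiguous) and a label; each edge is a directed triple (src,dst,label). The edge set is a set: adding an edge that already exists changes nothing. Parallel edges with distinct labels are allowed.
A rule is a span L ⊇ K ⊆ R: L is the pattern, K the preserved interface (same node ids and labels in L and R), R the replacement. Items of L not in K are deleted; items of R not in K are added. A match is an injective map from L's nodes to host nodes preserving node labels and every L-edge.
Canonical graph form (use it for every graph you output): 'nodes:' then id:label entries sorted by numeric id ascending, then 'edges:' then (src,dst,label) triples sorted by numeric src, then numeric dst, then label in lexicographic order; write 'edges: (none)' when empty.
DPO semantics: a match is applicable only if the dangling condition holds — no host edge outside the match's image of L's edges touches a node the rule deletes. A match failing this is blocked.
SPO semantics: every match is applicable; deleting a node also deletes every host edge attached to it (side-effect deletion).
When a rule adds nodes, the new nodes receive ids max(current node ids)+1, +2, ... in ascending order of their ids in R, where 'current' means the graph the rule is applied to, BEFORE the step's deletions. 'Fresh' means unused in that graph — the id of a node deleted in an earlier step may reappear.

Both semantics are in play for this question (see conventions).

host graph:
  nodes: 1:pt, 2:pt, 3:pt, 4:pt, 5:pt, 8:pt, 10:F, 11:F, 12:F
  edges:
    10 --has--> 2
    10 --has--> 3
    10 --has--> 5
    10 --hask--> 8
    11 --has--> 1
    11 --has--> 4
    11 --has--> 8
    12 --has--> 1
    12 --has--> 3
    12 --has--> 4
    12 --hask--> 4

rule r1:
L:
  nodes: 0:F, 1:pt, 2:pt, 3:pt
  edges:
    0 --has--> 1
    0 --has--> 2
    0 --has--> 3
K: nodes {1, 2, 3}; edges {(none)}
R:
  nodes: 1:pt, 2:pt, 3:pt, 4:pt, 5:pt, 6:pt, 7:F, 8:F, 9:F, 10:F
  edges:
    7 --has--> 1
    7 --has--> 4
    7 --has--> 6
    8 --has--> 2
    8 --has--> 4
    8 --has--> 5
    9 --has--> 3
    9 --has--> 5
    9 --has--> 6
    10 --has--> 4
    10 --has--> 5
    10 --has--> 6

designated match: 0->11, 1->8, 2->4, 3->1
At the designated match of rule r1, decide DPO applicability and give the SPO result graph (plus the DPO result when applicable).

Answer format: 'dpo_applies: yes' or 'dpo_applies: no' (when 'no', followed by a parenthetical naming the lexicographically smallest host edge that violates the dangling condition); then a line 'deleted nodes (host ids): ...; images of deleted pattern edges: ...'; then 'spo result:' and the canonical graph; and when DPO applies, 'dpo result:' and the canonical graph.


dpo_applies: yes
deleted nodes (host ids): 11; images of deleted pattern edges: (11,1,has); (11,4,has); (11,8,has)
spo result:
nodes: 1:pt, 2:pt, 3:pt, 4:pt, 5:pt, 8:pt, 10:F, 12:F, 13:pt, 14:pt, 15:pt, 16:F, 17:F, 18:F, 19:F
edges: (10,2,has); (10,3,has); (10,5,has); (10,8,hask); (12,1,has); (12,3,has); (12,4,has); (12,4,hask); (16,8,has); (16,13,has); (16,15,has); (17,4,has); (17,13,has); (17,14,has); (18,1,has); (18,14,has); (18,15,has); (19,13,has); (19,14,has); (19,15,has)
dpo result:
nodes: 1:pt, 2:pt, 3:pt, 4:pt, 5:pt, 8:pt, 10:F, 12:F, 13:pt, 14:pt, 15:pt, 16:F, 17:F, 18:F, 19:F
edges: (10,2,has); (10,3,has); (10,5,has); (10,8,hask); (12,1,has); (12,3,has); (12,4,has); (12,4,hask); (16,8,has); (16,13,has); (16,15,has); (17,4,has); (17,13,has); (17,14,has); (18,1,has); (18,14,has); (18,15,has); (19,13,has); (19,14,has); (19,15,has)


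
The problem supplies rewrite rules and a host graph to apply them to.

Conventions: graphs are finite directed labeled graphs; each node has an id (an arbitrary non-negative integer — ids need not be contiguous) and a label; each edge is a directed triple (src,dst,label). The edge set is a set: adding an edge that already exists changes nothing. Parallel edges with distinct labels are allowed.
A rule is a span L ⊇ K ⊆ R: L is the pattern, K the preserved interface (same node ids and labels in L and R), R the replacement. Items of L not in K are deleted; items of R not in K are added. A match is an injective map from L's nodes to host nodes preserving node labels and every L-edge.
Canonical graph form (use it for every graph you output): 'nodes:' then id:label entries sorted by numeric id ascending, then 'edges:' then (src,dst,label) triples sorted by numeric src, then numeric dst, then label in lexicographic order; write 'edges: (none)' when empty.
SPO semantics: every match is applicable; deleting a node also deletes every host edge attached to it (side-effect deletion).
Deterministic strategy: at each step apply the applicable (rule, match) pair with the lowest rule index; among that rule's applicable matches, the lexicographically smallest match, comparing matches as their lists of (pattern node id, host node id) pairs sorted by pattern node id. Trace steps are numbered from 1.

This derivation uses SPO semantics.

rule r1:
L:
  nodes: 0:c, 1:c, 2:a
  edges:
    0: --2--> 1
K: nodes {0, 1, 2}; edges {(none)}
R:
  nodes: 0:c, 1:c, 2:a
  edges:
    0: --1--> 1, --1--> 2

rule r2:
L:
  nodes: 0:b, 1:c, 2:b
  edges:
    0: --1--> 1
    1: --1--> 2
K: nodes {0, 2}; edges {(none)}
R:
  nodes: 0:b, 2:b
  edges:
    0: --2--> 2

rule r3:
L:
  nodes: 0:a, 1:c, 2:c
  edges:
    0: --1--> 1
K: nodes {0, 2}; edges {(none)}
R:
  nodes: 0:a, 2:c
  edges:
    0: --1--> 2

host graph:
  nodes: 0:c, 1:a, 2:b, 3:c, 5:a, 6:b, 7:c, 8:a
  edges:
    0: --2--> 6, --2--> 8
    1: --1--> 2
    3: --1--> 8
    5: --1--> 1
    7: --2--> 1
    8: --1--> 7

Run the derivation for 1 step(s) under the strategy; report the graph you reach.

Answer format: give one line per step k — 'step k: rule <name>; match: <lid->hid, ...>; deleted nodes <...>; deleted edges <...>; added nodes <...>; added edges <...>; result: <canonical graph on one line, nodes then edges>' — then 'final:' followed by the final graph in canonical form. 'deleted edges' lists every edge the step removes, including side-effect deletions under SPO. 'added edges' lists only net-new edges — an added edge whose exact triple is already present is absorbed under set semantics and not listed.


step 1: rule r3; match: 0->8, 1->7, 2->0; deleted nodes 7; deleted edges (7,1,2); (8,7,1); added nodes (none); added edges (8,0,1); result: nodes: 0:c, 1:a, 2:b, 3:c, 5:a, 6:b, 8:a edges: (0,6,2); (0,8,2); (1,2,1); (3,8,1); (5,1,1); (8,0,1)
final:
nodes: 0:c, 1:a, 2:b, 3:c, 5:a, 6:b, 8:a
edges: (0,6,2); (0,8,2); (1,2,1); (3,8,1); (5,1,1); (8,0,1)


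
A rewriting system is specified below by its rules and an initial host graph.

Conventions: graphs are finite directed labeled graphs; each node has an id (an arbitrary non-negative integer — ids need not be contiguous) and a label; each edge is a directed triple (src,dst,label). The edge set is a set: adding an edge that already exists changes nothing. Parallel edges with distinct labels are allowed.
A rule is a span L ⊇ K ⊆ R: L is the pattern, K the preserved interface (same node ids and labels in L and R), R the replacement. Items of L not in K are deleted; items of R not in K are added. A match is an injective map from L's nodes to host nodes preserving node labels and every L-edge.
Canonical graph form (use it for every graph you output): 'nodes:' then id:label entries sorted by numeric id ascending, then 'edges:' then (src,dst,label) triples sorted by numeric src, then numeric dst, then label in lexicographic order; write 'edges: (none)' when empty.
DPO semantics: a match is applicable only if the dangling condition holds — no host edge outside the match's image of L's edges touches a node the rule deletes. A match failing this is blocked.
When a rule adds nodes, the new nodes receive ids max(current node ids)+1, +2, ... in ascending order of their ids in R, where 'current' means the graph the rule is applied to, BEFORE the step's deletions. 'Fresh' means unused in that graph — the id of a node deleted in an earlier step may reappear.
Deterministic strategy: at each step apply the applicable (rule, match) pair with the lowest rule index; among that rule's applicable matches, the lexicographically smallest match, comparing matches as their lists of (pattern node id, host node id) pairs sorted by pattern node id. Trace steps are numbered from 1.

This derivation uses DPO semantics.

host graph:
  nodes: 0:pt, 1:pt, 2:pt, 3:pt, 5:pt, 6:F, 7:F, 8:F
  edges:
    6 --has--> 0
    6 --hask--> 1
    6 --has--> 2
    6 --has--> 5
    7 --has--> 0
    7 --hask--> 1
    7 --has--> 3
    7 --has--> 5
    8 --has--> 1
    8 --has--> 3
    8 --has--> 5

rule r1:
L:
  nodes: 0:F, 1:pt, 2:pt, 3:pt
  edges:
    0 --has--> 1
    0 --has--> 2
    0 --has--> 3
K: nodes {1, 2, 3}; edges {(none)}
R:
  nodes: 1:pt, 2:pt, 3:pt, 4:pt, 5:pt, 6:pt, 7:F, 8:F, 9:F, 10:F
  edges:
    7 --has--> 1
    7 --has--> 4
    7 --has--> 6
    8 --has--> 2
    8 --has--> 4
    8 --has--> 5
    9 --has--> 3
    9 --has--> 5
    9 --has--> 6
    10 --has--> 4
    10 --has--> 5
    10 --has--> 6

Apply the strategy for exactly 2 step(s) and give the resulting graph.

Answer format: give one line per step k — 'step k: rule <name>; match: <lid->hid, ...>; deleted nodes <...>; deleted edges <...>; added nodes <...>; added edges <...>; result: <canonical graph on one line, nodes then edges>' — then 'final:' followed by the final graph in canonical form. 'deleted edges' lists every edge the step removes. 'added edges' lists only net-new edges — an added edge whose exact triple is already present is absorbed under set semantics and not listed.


step 1: rule r1; match: 0->8, 1->1, 2->3, 3->5; deleted nodes 8; deleted edges (8,1,has); (8,3,has); (8,5,has); added nodes 9, 10, 11, 12, 13, 14, 15; added edges (12,1,has); (12,9,has); (12,11,has); (13,3,has); (13,9,has); (13,10,has); (14,5,has); (14,10,has); (14,11,has); (15,9,has); (15,10,has); (15,11,has); result: nodes: 0:pt, 1:pt, 2:pt, 3:pt, 5:pt, 6:F, 7:F, 9:pt, 10:pt, 11:pt, 12:F, 13:F, 14:F, 15:F edges: (6,0,has); (6,1,hask); (6,2,has); (6,5,has); (7,0,has); (7,1,hask); (7,3,has); (7,5,has); (12,1,has); (12,9,has); (12,11,has); (13,3,has); (13,9,has); (13,10,has); (14,5,has); (14,10,has); (14,11,has); (15,9,has); (15,10,has); (15,11,has)
step 2: rule r1; match: 0->12, 1->1, 2->9, 3->11; deleted nodes 12; deleted edges (12,1,has); (12,9,has); (12,11,has); added nodes 16, 17, 18, 19, 20, 21, 22; added edges (19,1,has); (19,16,has); (19,18,has); (20,9,has); (20,16,has); (20,17,has); (21,11,has); (21,17,has); (21,18,has); (22,16,has); (22,17,has); (22,18,has); result: nodes: 0:pt, 1:pt, 2:pt, 3:pt, 5:pt, 6:F, 7:F, 9:pt, 10:pt, 11:pt, 13:F, 14:F, 15:F, 16:pt, 17:pt, 18:pt, 19:F, 20:F, 21:F, 22:F edges: (6,0,has); (6,1,hask); (6,2,has); (6,5,has); (7,0,has); (7,1,hask); (7,3,has); (7,5,has); (13,3,has); (13,9,has); (13,10,has); (14,5,has); (14,10,has); (14,11,has); (15,9,has); (15,10,has); (15,11,has); (19,1,has); (19,16,has); (19,18,has); (20,9,has); (20,16,has); (20,17,has); (21,11,has); (21,17,has); (21,18,has); (22,16,has); (22,17,has); (22,18,has)
final:
nodes: 0:pt, 1:pt, 2:pt, 3:pt, 5:pt, 6:F, 7:F, 9:pt, 10:pt, 11:pt, 13:F, 14:F, 15:F, 16:pt, 17:pt, 18:pt, 19:F, 20:F, 21:F, 22:F
edges: (6,0,has); (6,1,hask); (6,2,has); (6,5,has); (7,0,has); (7,1,hask); (7,3,has); (7,5,has); (13,3,has); (13,9,has); (13,10,has); (14,5,has); (14,10,has); (14,11,has); (15,9,has); (15,10,has); (15,11,has); (19,1,has); (19,16,has); (19,18,has); (20,9,has); (20,16,has); (20,17,has); (21,11,has); (21,17,has); (21,18,has); (22,16,has); (22,17,has); (22,18,has)


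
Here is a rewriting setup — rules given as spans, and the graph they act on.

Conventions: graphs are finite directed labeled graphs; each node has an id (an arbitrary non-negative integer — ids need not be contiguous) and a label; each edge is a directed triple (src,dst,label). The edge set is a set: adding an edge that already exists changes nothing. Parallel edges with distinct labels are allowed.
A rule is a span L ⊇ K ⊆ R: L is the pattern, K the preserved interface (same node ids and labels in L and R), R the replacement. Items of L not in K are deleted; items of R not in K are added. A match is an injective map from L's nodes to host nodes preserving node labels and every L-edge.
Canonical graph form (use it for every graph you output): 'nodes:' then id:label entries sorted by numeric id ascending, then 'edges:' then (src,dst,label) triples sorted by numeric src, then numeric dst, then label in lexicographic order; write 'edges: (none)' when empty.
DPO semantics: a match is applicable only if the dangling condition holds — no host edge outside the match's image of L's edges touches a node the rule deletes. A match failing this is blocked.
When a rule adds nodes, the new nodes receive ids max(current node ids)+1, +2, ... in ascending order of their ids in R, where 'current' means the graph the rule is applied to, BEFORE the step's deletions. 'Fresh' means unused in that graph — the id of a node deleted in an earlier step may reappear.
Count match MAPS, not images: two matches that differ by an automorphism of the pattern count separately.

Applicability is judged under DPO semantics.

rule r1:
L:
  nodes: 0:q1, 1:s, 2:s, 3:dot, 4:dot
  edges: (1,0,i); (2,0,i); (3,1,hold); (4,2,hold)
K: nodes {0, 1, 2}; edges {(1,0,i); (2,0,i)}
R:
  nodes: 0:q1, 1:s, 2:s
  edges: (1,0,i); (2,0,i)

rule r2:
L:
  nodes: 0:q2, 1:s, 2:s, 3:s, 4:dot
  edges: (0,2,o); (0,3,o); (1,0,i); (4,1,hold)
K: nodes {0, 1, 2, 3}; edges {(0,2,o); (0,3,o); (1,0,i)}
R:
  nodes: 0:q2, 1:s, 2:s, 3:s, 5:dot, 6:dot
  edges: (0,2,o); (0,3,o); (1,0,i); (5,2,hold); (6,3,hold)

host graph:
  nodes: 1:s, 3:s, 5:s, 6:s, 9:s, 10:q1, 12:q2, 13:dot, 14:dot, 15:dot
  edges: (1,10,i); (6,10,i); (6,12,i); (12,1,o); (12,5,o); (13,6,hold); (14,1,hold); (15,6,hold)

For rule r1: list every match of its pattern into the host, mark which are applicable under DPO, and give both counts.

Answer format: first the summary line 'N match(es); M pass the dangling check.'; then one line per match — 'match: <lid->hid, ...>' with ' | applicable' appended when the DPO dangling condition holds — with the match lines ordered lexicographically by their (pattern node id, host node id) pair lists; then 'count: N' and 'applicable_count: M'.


4 match(es); 4 pass the dangling check.
match: 0->10, 1->1, 2->6, 3->14, 4->13 | applicable
match: 0->10, 1->1, 2->6, 3->14, 4->15 | applicable
match: 0->10, 1->6, 2->1, 3->13, 4->14 | applicable
match: 0->10, 1->6, 2->1, 3->15, 4->14 | applicable
count: 4
applicable_count: 4


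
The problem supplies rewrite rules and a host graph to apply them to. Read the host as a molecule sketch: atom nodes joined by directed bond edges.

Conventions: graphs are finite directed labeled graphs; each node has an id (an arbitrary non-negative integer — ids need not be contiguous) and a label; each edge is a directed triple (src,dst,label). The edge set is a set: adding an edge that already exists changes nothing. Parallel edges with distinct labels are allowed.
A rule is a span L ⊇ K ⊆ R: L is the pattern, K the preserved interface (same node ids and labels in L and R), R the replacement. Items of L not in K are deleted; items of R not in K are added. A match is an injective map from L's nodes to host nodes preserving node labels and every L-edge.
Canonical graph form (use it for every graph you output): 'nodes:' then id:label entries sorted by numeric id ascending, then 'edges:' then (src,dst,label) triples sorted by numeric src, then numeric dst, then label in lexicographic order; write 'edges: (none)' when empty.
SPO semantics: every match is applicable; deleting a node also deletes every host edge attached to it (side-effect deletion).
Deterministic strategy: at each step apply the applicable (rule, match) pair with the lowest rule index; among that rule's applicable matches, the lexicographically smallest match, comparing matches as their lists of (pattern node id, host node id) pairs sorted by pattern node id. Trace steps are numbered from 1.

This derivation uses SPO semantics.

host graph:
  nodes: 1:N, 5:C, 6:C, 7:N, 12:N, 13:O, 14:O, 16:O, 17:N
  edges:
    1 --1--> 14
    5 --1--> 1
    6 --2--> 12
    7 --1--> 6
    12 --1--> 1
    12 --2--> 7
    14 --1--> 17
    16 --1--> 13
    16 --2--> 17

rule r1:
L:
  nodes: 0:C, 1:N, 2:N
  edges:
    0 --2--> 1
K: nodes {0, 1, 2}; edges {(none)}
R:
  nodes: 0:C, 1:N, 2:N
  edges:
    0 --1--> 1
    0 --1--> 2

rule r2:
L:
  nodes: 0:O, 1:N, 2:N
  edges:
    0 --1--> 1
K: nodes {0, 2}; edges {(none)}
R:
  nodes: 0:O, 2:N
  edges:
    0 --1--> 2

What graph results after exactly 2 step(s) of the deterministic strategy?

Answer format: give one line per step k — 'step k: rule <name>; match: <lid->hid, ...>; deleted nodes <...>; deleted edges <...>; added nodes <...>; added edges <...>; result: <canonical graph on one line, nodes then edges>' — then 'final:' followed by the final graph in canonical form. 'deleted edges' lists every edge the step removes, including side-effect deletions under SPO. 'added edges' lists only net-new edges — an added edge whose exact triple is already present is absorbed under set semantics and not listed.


step 1: rule r1; match: 0->6, 1->12, 2->1; deleted nodes (none); deleted edges (6,12,2); added nodes (none); added edges (6,1,1); (6,12,1); result: nodes: 1:N, 5:C, 6:C, 7:N, 12:N, 13:O, 14:O, 16:O, 17:N edges: (1,14,1); (5,1,1); (6,1,1); (6,12,1); (7,6,1); (12,1,1); (12,7,2); (14,17,1); (16,13,1); (16,17,2)
step 2: rule r2; match: 0->14, 1->17, 2->1; deleted nodes 17; deleted edges (14,17,1); (16,17,2); added nodes (none); added edges (14,1,1); result: nodes: 1:N, 5:C, 6:C, 7:N, 12:N, 13:O, 14:O, 16:O edges: (1,14,1); (5,1,1); (6,1,1); (6,12,1); (7,6,1); (12,1,1); (12,7,2); (14,1,1); (16,13,1)
final:
nodes: 1:N, 5:C, 6:C, 7:N, 12:N, 13:O, 14:O, 16:O
edges: (1,14,1); (5,1,1); (6,1,1); (6,12,1); (7,6,1); (12,1,1); (12,7,2); (14,1,1); (16,13,1)


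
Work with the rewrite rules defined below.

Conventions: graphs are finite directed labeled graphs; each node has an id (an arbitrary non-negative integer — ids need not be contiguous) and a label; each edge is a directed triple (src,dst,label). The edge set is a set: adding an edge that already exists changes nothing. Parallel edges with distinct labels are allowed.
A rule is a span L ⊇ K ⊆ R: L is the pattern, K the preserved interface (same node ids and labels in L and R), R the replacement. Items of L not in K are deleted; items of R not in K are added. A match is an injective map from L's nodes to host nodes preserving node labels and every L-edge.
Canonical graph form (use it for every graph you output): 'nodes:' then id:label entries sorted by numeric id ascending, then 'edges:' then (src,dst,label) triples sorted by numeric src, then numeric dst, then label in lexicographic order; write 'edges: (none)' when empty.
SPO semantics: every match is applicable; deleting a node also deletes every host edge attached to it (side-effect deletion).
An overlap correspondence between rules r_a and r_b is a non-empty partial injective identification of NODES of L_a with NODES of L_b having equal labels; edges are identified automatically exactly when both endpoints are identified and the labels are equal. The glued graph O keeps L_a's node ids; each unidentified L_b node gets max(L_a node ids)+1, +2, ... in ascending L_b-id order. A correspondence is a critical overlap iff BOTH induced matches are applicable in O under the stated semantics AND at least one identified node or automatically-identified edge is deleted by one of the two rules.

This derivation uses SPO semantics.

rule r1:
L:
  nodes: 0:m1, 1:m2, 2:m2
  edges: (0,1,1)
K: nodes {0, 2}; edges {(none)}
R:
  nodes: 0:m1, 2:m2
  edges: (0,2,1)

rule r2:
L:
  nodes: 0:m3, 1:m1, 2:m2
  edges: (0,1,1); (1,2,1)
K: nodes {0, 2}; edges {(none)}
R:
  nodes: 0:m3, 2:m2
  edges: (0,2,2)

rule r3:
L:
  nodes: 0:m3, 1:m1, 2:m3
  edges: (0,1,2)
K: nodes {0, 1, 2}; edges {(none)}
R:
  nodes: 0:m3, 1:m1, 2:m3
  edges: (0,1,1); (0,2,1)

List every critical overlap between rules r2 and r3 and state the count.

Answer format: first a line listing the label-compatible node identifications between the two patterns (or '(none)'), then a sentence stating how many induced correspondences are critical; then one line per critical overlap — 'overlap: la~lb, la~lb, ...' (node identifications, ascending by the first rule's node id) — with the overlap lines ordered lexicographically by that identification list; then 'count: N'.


label-compatible node identifications between L(r2) and L(r3): 0~0, 0~2, 1~1
3 of the induced correspondences are critical overlaps of r2 and r3.
overlap: 0~0, 1~1
overlap: 0~2, 1~1
overlap: 1~1
count: 3


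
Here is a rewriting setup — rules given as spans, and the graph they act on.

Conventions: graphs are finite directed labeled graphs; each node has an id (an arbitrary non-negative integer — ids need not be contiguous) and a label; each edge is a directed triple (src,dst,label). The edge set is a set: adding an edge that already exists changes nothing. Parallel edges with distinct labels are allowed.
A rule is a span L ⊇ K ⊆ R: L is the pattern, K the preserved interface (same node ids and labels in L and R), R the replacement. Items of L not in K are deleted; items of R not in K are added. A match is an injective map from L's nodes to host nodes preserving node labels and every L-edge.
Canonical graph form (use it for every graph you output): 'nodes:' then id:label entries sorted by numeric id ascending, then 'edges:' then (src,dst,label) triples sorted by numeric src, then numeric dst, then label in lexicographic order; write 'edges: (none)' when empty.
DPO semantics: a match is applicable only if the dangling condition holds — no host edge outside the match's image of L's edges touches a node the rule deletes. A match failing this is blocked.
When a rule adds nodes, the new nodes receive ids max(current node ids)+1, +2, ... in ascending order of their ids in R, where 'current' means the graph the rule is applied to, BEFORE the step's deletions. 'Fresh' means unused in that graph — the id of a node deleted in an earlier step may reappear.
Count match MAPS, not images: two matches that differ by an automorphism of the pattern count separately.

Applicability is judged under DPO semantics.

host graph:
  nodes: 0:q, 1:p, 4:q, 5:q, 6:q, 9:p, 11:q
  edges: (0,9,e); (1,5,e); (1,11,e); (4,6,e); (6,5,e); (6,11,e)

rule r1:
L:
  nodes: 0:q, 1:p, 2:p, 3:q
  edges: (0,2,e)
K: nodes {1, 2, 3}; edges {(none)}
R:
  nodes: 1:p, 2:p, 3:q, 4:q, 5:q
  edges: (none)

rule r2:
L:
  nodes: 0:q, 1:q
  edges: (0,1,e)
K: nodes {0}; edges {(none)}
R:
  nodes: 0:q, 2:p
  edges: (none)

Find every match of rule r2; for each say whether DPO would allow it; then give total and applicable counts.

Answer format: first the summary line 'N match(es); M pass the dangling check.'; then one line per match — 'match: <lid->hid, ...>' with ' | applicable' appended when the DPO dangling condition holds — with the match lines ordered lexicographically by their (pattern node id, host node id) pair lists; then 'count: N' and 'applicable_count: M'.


3 match(es); 0 pass the dangling check.
match: 0->4, 1->6
match: 0->6, 1->5
match: 0->6, 1->11
count: 3
applicable_count: 0


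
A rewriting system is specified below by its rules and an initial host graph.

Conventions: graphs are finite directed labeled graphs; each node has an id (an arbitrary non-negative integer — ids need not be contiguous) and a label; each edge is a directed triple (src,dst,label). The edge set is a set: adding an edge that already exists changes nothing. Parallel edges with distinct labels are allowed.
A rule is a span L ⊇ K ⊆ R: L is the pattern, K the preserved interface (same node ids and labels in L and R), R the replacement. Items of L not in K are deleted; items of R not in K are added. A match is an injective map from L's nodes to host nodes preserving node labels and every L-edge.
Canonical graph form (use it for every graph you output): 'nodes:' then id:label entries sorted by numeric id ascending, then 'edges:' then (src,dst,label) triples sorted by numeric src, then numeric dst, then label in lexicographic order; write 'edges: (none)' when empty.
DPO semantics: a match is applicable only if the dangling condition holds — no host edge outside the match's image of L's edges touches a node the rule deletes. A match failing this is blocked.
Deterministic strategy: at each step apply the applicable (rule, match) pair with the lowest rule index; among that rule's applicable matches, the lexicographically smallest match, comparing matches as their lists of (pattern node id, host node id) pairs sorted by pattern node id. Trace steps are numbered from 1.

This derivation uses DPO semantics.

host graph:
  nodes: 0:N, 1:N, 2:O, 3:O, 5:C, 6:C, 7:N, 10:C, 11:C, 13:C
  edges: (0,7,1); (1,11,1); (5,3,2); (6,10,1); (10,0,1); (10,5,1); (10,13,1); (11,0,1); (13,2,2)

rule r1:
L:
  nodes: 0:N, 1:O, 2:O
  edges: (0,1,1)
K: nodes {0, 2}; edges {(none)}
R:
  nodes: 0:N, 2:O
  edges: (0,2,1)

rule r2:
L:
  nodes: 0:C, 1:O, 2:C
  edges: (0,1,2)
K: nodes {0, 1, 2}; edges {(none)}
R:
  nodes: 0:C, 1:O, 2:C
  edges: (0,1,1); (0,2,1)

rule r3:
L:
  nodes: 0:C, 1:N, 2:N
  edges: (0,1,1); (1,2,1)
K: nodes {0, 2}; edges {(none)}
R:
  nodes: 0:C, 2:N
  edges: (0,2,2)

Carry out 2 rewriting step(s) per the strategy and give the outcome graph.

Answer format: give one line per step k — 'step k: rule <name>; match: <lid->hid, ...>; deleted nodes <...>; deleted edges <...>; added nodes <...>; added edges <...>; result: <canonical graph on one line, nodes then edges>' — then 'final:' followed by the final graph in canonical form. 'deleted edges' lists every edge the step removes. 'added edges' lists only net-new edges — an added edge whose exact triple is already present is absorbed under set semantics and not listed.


step 1: rule r2; match: 0->5, 1->3, 2->6; deleted nodes (none); deleted edges (5,3,2); added nodes (none); added edges (5,3,1); (5,6,1); result: nodes: 0:N, 1:N, 2:O, 3:O, 5:C, 6:C, 7:N, 10:C, 11:C, 13:C edges: (0,7,1); (1,11,1); (5,3,1); (5,6,1); (6,10,1); (10,0,1); (10,5,1); (10,13,1); (11,0,1); (13,2,2)
step 2: rule r2; match: 0->13, 1->2, 2->5; deleted nodes (none); deleted edges (13,2,2); added nodes (none); added edges (13,2,1); (13,5,1); result: nodes: 0:N, 1:N, 2:O, 3:O, 5:C, 6:C, 7:N, 10:C, 11:C, 13:C edges: (0,7,1); (1,11,1); (5,3,1); (5,6,1); (6,10,1); (10,0,1); (10,5,1); (10,13,1); (11,0,1); (13,2,1); (13,5,1)
final:
nodes: 0:N, 1:N, 2:O, 3:O, 5:C, 6:C, 7:N, 10:C, 11:C, 13:C
edges: (0,7,1); (1,11,1); (5,3,1); (5,6,1); (6,10,1); (10,0,1); (10,5,1); (10,13,1); (11,0,1); (13,2,1); (13,5,1)


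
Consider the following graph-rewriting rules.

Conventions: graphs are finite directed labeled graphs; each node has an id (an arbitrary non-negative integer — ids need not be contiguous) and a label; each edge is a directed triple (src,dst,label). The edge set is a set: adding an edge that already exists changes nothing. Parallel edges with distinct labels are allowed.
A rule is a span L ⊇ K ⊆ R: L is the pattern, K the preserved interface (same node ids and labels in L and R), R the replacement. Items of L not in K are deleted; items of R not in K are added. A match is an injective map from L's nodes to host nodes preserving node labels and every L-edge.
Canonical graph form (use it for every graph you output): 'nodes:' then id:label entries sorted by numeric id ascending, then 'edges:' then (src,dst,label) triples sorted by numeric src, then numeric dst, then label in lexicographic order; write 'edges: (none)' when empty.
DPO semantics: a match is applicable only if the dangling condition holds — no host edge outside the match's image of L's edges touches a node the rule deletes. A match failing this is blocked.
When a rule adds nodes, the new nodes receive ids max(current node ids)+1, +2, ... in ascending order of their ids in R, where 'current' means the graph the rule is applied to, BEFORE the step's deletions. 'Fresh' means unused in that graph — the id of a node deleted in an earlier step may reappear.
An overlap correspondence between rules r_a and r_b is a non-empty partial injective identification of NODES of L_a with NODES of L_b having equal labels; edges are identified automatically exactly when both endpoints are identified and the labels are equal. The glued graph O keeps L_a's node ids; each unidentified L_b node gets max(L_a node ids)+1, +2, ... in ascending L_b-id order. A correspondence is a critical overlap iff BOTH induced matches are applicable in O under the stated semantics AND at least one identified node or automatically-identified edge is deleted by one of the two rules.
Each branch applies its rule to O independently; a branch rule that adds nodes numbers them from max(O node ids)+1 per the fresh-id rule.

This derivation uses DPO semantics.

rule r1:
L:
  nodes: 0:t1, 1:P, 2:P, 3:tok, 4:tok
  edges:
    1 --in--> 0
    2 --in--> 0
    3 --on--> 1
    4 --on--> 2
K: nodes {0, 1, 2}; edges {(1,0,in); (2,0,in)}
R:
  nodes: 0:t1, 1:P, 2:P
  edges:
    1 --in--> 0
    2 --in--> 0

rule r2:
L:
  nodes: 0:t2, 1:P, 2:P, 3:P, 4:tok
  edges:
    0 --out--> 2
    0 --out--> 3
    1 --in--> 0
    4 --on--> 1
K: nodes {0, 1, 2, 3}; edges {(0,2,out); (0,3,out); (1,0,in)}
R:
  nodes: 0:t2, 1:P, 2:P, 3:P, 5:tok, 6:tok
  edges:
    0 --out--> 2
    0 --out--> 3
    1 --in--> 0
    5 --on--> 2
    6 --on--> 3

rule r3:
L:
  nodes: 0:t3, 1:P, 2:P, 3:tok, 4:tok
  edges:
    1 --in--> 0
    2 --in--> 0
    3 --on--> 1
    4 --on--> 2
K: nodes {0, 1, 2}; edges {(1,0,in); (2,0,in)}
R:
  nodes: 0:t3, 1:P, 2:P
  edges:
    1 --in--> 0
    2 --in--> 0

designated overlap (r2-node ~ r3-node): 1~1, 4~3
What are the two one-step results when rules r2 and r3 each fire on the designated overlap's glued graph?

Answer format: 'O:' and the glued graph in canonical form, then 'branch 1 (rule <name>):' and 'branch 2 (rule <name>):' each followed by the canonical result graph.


O:
nodes: 0:t2, 1:P, 2:P, 3:P, 4:tok, 5:t3, 6:P, 7:tok
edges: (0,2,out); (0,3,out); (1,0,in); (1,5,in); (4,1,on); (6,5,in); (7,6,on)
branch 1 (rule r2):
nodes: 0:t2, 1:P, 2:P, 3:P, 5:t3, 6:P, 7:tok, 8:tok, 9:tok
edges: (0,2,out); (0,3,out); (1,0,in); (1,5,in); (6,5,in); (7,6,on); (8,2,on); (9,3,on)
branch 2 (rule r3):
nodes: 0:t2, 1:P, 2:P, 3:P, 5:t3, 6:P
edges: (0,2,out); (0,3,out); (1,0,in); (1,5,in); (6,5,in)


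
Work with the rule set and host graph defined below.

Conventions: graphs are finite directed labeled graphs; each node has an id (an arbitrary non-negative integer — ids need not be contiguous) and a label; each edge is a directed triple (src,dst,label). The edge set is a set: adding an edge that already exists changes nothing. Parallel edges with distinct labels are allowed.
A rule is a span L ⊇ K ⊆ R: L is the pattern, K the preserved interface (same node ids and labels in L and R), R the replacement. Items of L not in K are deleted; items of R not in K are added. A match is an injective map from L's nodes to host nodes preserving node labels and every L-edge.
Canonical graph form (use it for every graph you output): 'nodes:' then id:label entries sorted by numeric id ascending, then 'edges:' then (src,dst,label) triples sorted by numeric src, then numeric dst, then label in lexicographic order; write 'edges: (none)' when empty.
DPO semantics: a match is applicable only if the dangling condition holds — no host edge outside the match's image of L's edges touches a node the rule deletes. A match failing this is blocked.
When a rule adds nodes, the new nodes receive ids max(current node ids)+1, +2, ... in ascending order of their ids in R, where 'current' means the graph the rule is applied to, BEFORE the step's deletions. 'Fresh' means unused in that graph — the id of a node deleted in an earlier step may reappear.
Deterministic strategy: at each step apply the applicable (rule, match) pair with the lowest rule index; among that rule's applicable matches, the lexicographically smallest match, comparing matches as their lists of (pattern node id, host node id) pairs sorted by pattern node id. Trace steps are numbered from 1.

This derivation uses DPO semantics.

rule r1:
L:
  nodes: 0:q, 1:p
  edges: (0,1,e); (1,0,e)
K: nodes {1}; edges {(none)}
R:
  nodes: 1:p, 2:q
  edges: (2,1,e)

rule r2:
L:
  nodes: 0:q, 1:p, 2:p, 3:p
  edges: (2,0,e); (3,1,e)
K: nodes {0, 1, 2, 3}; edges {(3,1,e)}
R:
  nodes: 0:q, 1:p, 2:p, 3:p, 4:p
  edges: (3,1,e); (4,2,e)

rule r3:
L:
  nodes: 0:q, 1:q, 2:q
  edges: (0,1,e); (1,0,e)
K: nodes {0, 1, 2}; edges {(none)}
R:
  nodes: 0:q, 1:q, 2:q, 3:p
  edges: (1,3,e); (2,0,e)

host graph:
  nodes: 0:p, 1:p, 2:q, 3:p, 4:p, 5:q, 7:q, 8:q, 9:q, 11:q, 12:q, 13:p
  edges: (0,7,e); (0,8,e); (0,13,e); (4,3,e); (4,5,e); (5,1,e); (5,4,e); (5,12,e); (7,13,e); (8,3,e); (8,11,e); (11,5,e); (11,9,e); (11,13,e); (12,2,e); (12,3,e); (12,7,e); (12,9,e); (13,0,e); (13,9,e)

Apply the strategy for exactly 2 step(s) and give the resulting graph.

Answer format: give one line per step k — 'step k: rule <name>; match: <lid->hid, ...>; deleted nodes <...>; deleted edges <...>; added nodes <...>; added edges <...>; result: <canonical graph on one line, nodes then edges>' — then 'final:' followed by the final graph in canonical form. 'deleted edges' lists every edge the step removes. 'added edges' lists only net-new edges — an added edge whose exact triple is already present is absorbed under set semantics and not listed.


step 1: rule r2; match: 0->5, 1->0, 2->4, 3->13; deleted nodes (none); deleted edges (4,5,e); added nodes 14; added edges (14,4,e); result: nodes: 0:p, 1:p, 2:q, 3:p, 4:p, 5:q, 7:q, 8:q, 9:q, 11:q, 12:q, 13:p, 14:p edges: (0,7,e); (0,8,e); (0,13,e); (4,3,e); (5,1,e); (5,4,e); (5,12,e); (7,13,e); (8,3,e); (8,11,e); (11,5,e); (11,9,e); (11,13,e); (12,2,e); (12,3,e); (12,7,e); (12,9,e); (13,0,e); (13,9,e); (14,4,e)
step 2: rule r2; match: 0->7, 1->3, 2->0, 3->4; deleted nodes (none); deleted edges (0,7,e); added nodes 15; added edges (15,0,e); result: nodes: 0:p, 1:p, 2:q, 3:p, 4:p, 5:q, 7:q, 8:q, 9:q, 11:q, 12:q, 13:p, 14:p, 15:p edges: (0,8,e); (0,13,e); (4,3,e); (5,1,e); (5,4,e); (5,12,e); (7,13,e); (8,3,e); (8,11,e); (11,5,e); (11,9,e); (11,13,e); (12,2,e); (12,3,e); (12,7,e); (12,9,e); (13,0,e); (13,9,e); (14,4,e); (15,0,e)
final:
nodes: 0:p, 1:p, 2:q, 3:p, 4:p, 5:q, 7:q, 8:q, 9:q, 11:q, 12:q, 13:p, 14:p, 15:p
edges: (0,8,e); (0,13,e); (4,3,e); (5,1,e); (5,4,e); (5,12,e); (7,13,e); (8,3,e); (8,11,e); (11,5,e); (11,9,e); (11,13,e); (12,2,e); (12,3,e); (12,7,e); (12,9,e); (13,0,e); (13,9,e); (14,4,e); (15,0,e)
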